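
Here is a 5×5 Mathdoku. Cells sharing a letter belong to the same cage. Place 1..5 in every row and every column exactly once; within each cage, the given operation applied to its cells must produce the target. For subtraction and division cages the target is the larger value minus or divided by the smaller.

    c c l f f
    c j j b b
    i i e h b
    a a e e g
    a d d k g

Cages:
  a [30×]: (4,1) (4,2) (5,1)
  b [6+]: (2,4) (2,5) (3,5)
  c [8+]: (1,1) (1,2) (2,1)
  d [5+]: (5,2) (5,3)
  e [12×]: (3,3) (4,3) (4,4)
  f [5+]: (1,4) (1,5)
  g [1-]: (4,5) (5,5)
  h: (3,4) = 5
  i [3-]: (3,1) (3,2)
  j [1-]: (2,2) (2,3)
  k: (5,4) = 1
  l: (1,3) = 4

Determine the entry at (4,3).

1

Cage l is a single given cell, so (1,3) = 4.
Cage h is given, leaving (3,4) = 5.
Cage k is given, leaving (5,4) = 1.
Row 5 needs a 4, and only (5,5) is open for it.
Row 4 needs a 1, and only (4,3) is open for it.
The 3 cells of cage e must have product 12; hence (3,3) = 3.
Cage e has product 12, leaving (4,4) = 4.
Column 3 already has 3, which forces (5,3) = 2.
Cage j needs two cells with difference 1, so (2,2) = 4.
Column 3 now contains 2, which forces (2,3) = 5.
Column 2 already has 4, so (3,2) = 1.
Row 3 already has 1, so (3,5) = 2.
2 is placed in row 5, so (5,2) = 3.
Cage f's pair has sum 5, so (1,4) = 2.
Column 5 now contains 2, so (1,5) = 3.
Cage b has sum 6, leaving (2,4) = 3.
The 3 cells of cage b must have sum 6, so (2,5) = 1.
Row 3 already has 1, so (3,1) = 4.
Cage a needs product 30, which forces (4,1) = 3.
Cage a needs product 30, which forces (4,2) = 2.
Column 5 already has 3; hence (4,5) = 5.
Row 5 now contains 3, leaving (5,1) = 5.
Column 1 now contains 5, leaving (1,1) = 1.
Row 1 now contains 2, leaving (1,2) = 5.
1 is placed in row 2, so (2,1) = 2.
Completed grid: 1 5 4 2 3 / 2 4 5 3 1 / 4 1 3 5 2 / 3 2 1 4 5 / 5 3 2 1 4.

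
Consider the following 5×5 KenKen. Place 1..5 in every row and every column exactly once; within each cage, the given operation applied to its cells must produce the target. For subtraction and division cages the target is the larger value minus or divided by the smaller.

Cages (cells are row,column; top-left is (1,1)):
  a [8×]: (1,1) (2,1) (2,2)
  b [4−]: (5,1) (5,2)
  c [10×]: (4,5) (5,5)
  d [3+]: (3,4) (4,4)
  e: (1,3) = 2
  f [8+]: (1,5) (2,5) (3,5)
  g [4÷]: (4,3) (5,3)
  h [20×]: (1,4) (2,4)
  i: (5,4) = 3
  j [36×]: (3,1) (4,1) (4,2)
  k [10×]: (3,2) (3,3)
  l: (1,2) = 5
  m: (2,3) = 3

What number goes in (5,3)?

Cage l is a single given cell, leaving (1,2) = 5.
Cage e is given, which forces (1,3) = 2.
Row 1 now contains 5, leaving (1,4) = 4.
M is a freebie, so (2,3) = 3.
Column 4 already has 4, leaving (2,4) = 5.
Cage j has product 36, so (3,1) = 3.
Column 2 now contains 5, which forces (3,2) = 2.
Column 3 already has 2; hence (3,3) = 5.
2 is placed in row 3; hence (3,4) = 1.
Row 3 already has 1; hence (3,5) = 4.
The 3 cells of cage j must have product 36, which forces (4,1) = 4.
Cage j needs product 36, leaving (4,2) = 3.
Row 4 already has 4, so (4,3) = 1.
Column 4 already has 1, leaving (4,4) = 2.
Row 4 already has 2, so (4,5) = 5.
Column 2 now contains 5; hence (5,2) = 1.
Column 3 already has 1; hence (5,3) = 4.
Cage i is a single given cell; hence (5,4) = 3.
Column 5 already has 5; hence (5,5) = 2.
4 is placed in row 1, leaving (1,1) = 1.
Cage f has sum 8, leaving (1,5) = 3.
Cage a has product 8; hence (2,1) = 2.
Column 2 now contains 1, so (2,2) = 4.
2 is placed in column 5, so (2,5) = 1.
1 is placed in row 5, leaving (5,1) = 5.
Filled in: 1 5 2 4 3 / 2 4 3 5 1 / 3 2 5 1 4 / 4 3 1 2 5 / 5 1 4 3 2.

4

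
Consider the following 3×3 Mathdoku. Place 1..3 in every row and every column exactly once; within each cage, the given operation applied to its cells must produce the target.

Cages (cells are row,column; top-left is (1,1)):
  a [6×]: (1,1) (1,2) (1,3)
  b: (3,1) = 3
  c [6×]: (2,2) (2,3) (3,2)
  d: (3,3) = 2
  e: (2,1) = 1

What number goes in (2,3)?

3

Cage e is given, so (2,1) = 1.
Cage b is a single given cell; hence (3,1) = 3.
Cage d is given; hence (3,3) = 2.
Column 1 already has 3, so (1,1) = 2.
Cage c needs product 6, so (2,2) = 2.
2 is placed in column 3, which forces (2,3) = 3.
Row 3 now contains 2, so (3,2) = 1.
Column 2 now contains 1, leaving (1,2) = 3.
3 is placed in column 3; hence (1,3) = 1.
Completed grid: 2 3 1 / 1 2 3 / 3 1 2.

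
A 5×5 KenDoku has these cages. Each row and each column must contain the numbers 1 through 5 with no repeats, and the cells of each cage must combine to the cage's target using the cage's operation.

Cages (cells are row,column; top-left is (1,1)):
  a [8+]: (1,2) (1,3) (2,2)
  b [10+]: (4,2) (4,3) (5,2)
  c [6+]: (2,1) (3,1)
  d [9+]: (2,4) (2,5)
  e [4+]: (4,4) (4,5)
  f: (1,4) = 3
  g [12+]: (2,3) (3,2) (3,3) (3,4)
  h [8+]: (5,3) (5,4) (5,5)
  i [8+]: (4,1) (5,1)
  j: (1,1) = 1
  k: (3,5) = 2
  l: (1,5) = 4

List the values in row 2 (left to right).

2 1 3 4 5

Cage j is a single given cell; hence (1,1) = 1.
F is a freebie, leaving (1,4) = 3.
Cage l is a single given cell, which forces (1,5) = 4.
Column 5 already has 4, which forces (2,5) = 5.
Cage k is given, which forces (3,5) = 2.
3 is placed in column 4, which forces (4,4) = 1.
Row 4 already has 1; hence (4,5) = 3.
Column 5 now contains 3, which forces (5,5) = 1.
The two cells of cage c must have sum 6, leaving (2,1) = 2.
The 3 cells of cage a must have sum 8, which forces (2,2) = 1.
5 is placed in row 2, which forces (2,4) = 4.
The two cells of cage c must have sum 6, which forces (3,1) = 4.
Column 4 already has 4, so (3,4) = 5.
Row 4 now contains 3; hence (4,1) = 5.
5 is placed in row 4, which forces (4,2) = 2.
Row 4 already has 2; hence (4,3) = 4.
Cage i needs two cells with sum 8, so (5,1) = 3.
Row 5 already has 3, so (5,2) = 4.
5 is placed in column 4, which forces (5,4) = 2.
Column 2 now contains 2, so (1,2) = 5.
Cage a needs sum 8, so (1,3) = 2.
4 is placed in row 2, which forces (2,3) = 3.
5 is placed in row 3, which forces (3,2) = 3.
Cage g has sum 12, which forces (3,3) = 1.
2 is placed in row 5, which forces (5,3) = 5.
The full grid is 1 5 2 3 4 / 2 1 3 4 5 / 4 3 1 5 2 / 5 2 4 1 3 / 3 4 5 2 1.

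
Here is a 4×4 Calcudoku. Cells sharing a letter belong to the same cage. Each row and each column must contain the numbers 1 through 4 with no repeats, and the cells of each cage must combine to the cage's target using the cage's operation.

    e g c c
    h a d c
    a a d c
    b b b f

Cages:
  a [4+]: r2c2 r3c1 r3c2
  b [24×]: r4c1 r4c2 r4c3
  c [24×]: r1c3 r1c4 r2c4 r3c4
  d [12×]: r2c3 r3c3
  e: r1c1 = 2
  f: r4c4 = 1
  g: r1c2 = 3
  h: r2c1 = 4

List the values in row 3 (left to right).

Cage e is a single given cell, leaving r1c1 = 2.
Cage g is a single given cell, leaving r1c2 = 3.
H is a freebie, which forces r2c1 = 4.
The 3 cells of cage a must have sum 4, leaving r2c2 = 1.
Row 2 already has 4; hence r2c3 = 3.
3 is placed in row 2, leaving r2c4 = 2.
The 3 cells of cage a must have sum 4; hence r3c1 = 1.
Cage a needs sum 4, so r3c2 = 2.
Column 3 now contains 3, leaving r3c3 = 4.
4 is placed in row 3, which forces r3c4 = 3.
Column 1 now contains 4, so r4c1 = 3.
2 is placed in column 2, so r4c2 = 4.
Column 3 now contains 4, so r4c3 = 2.
Cage f is a single given cell, which forces r4c4 = 1.
Column 3 now contains 4, so r1c3 = 1.
Column 4 now contains 1; hence r1c4 = 4.
Completed grid: 2 3 1 4 / 4 1 3 2 / 1 2 4 3 / 3 4 2 1.

1 2 4 3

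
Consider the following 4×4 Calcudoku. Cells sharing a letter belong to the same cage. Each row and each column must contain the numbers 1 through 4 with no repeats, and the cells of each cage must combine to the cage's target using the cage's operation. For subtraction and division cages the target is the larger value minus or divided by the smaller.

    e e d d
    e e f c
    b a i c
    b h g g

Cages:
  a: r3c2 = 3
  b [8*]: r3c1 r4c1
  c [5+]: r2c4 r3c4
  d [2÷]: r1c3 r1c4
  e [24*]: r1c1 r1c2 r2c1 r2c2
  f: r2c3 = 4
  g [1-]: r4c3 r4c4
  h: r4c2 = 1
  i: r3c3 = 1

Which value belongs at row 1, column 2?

4

Cage f is given, which forces r2c3 = 4.
Cage a is given, which forces r3c2 = 3.
I is a freebie; hence r3c3 = 1.
Cage h is given, which forces r4c2 = 1.
Cage e needs product 24, which forces r1c2 = 4.
1 is placed in column 3, leaving r1c3 = 2.
Row 1 now contains 4, so r1c4 = 1.
Column 2 now contains 1; hence r2c2 = 2.
Column 4 now contains 1, which forces r2c4 = 3.
Column 3 now contains 2, leaving r4c3 = 3.
Row 1 now contains 1, which forces r1c1 = 3.
3 is placed in row 2, leaving r2c1 = 1.
Cage c's pair has sum 5, so r3c4 = 2.
2 is placed in column 4; hence r4c4 = 4.
Row 3 now contains 2, leaving r3c1 = 4.
Row 4 already has 4, which forces r4c1 = 2.
Completed grid: 3 4 2 1 / 1 2 4 3 / 4 3 1 2 / 2 1 3 4.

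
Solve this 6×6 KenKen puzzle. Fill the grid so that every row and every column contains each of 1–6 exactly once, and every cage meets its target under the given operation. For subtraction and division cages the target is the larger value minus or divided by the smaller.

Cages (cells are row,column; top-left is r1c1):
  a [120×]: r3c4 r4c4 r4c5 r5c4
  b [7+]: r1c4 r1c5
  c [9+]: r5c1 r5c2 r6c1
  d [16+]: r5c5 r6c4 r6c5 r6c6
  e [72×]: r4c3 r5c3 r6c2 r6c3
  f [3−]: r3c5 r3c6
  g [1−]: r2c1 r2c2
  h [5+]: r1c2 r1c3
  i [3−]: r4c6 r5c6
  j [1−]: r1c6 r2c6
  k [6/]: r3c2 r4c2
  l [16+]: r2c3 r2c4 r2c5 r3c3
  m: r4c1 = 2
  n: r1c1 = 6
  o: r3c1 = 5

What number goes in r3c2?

1

N is a freebie, so r1c1 = 6.
Cage o is a single given cell, which forces r3c1 = 5.
Cage m is a single given cell, which forces r4c1 = 2.
The only place for 5 in column 3 is r2c3.
The only place for 5 in column 2 is r5c2.
Column 1 needs a 4, and only r2c1 is open for it.
Cage g's pair has difference 1; hence r2c2 = 3.
The only place for 2 in row 3 is r3c4.
The only place for 2 in column 3 is r5c3.
Cage e has product 72, so r6c2 = 2.
Column 2 now contains 2; hence r1c2 = 4.
Cage h's pair has sum 5, which forces r1c3 = 1.
The two cells of cage b must have sum 7, so r1c4 = 5.
Cage b's pair has sum 7, which forces r1c5 = 2.
2 is placed in row 1, so r1c6 = 3.
The two cells of cage j must have difference 1, so r2c6 = 2.
Cage l needs sum 16; hence r3c3 = 4.
Cage a has product 120, leaving r4c5 = 5.
Cage f needs two cells with difference 3, so r3c5 = 3.
The two cells of cage f must have difference 3, which forces r3c6 = 6.
Row 3 already has 6, which forces r3c2 = 1.
The two cells of cage k must have quotient 6, leaving r4c2 = 6.
Row 4 now contains 6, which forces r4c3 = 3.
Row 4 now contains 3, leaving r4c4 = 4.
Row 4 now contains 4; hence r4c6 = 1.
Column 4 now contains 4, so r5c4 = 3.
1 is placed in column 6, so r5c6 = 4.
Column 3 now contains 3; hence r6c3 = 6.
Row 6 now contains 6, so r6c4 = 1.
Row 6 now contains 1, leaving r6c5 = 4.
Cage d has sum 16, leaving r6c6 = 5.
1 is placed in column 4, leaving r2c4 = 6.
The 4 cells of cage l must have sum 16, so r2c5 = 1.
Row 5 now contains 3, which forces r5c1 = 1.
Cage d needs sum 16; hence r5c5 = 6.
Row 6 now contains 1, so r6c1 = 3.
Filled in: 6 4 1 5 2 3 / 4 3 5 6 1 2 / 5 1 4 2 3 6 / 2 6 3 4 5 1 / 1 5 2 3 6 4 / 3 2 6 1 4 5.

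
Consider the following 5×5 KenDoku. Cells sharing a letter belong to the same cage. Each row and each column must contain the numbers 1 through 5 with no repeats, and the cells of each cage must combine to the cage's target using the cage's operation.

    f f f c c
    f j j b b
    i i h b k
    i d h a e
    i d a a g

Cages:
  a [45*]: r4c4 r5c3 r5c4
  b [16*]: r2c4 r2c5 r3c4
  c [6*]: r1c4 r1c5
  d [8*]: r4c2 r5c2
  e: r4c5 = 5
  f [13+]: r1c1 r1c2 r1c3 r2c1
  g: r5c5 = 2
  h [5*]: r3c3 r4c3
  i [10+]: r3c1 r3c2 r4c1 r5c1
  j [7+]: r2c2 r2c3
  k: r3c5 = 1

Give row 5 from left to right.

1 4 3 5 2

Cage k is a single given cell, which forces r3c5 = 1.
The 3 cells of cage a must have product 45, so r4c4 = 3.
E is a freebie, leaving r4c5 = 5.
Cage a has product 45, so r5c3 = 3.
The 3 cells of cage a must have product 45, leaving r5c4 = 5.
G is a freebie, so r5c5 = 2.
3 is placed in column 4, which forces r1c4 = 2.
Column 5 already has 2, leaving r1c5 = 3.
The 3 cells of cage b must have product 16, leaving r2c4 = 1.
Column 5 already has 2, which forces r2c5 = 4.
Row 3 now contains 1; hence r3c3 = 5.
The 3 cells of cage b must have product 16, leaving r3c4 = 4.
Cage d's pair has product 8, which forces r4c2 = 2.
Row 4 already has 5, which forces r4c3 = 1.
Row 5 already has 2, which forces r5c2 = 4.
Column 3 now contains 1, which forces r1c3 = 4.
The 4 cells of cage f must have sum 13, so r2c1 = 3.
The two cells of cage j must have sum 7, so r2c2 = 5.
Column 3 now contains 5, so r2c3 = 2.
The 4 cells of cage i must have sum 10; hence r3c1 = 2.
Column 2 now contains 2, which forces r3c2 = 3.
1 is placed in row 4, so r4c1 = 4.
4 is placed in row 5, which forces r5c1 = 1.
Column 1 already has 1, which forces r1c1 = 5.
5 is placed in column 2, so r1c2 = 1.
Completed grid: 5 1 4 2 3 / 3 5 2 1 4 / 2 3 5 4 1 / 4 2 1 3 5 / 1 4 3 5 2.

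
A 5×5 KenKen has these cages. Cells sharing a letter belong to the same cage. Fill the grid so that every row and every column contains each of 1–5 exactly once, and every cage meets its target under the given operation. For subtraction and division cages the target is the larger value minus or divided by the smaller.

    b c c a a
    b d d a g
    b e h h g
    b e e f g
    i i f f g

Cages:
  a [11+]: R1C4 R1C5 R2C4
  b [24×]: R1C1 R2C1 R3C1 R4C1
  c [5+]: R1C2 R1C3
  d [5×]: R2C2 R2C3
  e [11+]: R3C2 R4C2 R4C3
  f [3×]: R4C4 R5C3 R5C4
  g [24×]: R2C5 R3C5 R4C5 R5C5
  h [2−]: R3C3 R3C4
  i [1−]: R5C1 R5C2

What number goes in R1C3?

The 3 cells of cage f must have product 3, which forces R4C4 = 1.
Cage f needs product 3, which forces R5C3 = 1.
The 3 cells of cage f must have product 3, which forces R5C4 = 3.
The two cells of cage d must have product 5, so R2C2 = 1.
Column 3 already has 1; hence R2C3 = 5.
The 4 cells of cage g must have product 24, so R3C5 = 1.
Cage b has product 24, which forces R1C1 = 1.
The only place for 5 in row 4 is R4C2.
Cage i needs two cells with difference 1, leaving R5C1 = 5.
Column 2 already has 5, so R5C2 = 4.
Row 5 already has 4, leaving R5C5 = 2.
In row 3, 5 can only go at R3C4, so R3C4 = 5.
Cage a needs sum 11, which forces R1C5 = 5.
Cage h's pair has difference 2, so R3C3 = 3.
3 is placed in column 3, so R4C3 = 4.
Row 4 now contains 4, leaving R4C5 = 3.
The two cells of cage c must have sum 5, so R1C2 = 3.
3 is placed in column 3; hence R1C3 = 2.
Row 1 now contains 2, leaving R1C4 = 4.
The 4 cells of cage b must have product 24, leaving R2C1 = 3.
Column 4 already has 4, so R2C4 = 2.
Column 5 already has 3, so R2C5 = 4.
The 4 cells of cage b must have product 24, so R3C1 = 4.
3 is placed in row 3, leaving R3C2 = 2.
Row 4 already has 3, leaving R4C1 = 2.
Filled in: 1 3 2 4 5 / 3 1 5 2 4 / 4 2 3 5 1 / 2 5 4 1 3 / 5 4 1 3 2.

2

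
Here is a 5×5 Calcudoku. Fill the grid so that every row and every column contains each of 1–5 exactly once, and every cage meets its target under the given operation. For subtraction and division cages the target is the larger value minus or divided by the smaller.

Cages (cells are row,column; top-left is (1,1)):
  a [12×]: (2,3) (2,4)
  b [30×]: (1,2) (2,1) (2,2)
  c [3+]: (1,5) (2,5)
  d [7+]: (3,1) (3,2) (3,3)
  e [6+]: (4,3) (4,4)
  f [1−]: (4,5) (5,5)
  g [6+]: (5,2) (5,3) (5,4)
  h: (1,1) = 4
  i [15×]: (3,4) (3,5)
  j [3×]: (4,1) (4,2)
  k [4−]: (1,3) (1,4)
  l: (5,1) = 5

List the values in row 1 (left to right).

Cage h is given, so (1,1) = 4.
Cage l is given, leaving (5,1) = 5.
The only place for 3 in row 1 is (1,2).
Cage b has product 30, leaving (2,1) = 2.
The 3 cells of cage b must have product 30; hence (2,2) = 5.
Row 2 already has 2, so (2,5) = 1.
2 is placed in column 1; hence (3,1) = 1.
Cage j's pair has product 3, which forces (4,1) = 3.
Column 2 already has 3, so (4,2) = 1.
Column 2 already has 1, so (5,2) = 2.
Column 5 already has 1, leaving (1,5) = 2.
2 is placed in column 2, which forces (3,2) = 4.
The 3 cells of cage d must have sum 7; hence (3,3) = 2.
Column 3 already has 2, leaving (4,3) = 4.
Row 4 now contains 4, leaving (4,4) = 2.
Row 4 now contains 4, leaving (4,5) = 5.
Column 3 now contains 4, leaving (2,3) = 3.
Cage a's pair has product 12, leaving (2,4) = 4.
Cage i's pair has product 15, which forces (3,4) = 5.
Column 5 now contains 5; hence (3,5) = 3.
Column 3 now contains 3, so (5,3) = 1.
Row 5 now contains 1, leaving (5,4) = 3.
The two cells of cage f must have difference 1, so (5,5) = 4.
Column 3 already has 1, so (1,3) = 5.
Column 4 already has 5; hence (1,4) = 1.
Completed grid: 4 3 5 1 2 / 2 5 3 4 1 / 1 4 2 5 3 / 3 1 4 2 5 / 5 2 1 3 4.

4 3 5 1 2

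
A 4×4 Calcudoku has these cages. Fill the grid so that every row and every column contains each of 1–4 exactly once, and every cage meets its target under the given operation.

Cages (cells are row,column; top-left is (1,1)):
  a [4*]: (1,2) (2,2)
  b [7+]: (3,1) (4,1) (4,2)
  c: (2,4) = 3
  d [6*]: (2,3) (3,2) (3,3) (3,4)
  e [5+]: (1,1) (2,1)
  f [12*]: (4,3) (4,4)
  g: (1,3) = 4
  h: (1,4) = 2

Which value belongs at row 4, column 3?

3

G is a freebie, which forces (1,3) = 4.
H is a freebie, so (1,4) = 2.
The 4 cells of cage d must have product 6, so (2,3) = 1.
C is a freebie, leaving (2,4) = 3.
Column 4 already has 3, leaving (3,4) = 1.
4 is placed in column 3, which forces (4,3) = 3.
Column 4 already has 3, so (4,4) = 4.
Row 1 now contains 4, so (1,2) = 1.
1 is placed in row 2; hence (2,2) = 4.
The 3 cells of cage b must have sum 7; hence (3,1) = 4.
Cage d needs product 6, which forces (3,2) = 3.
3 is placed in column 3, so (3,3) = 2.
Column 2 already has 1; hence (4,2) = 2.
1 is placed in row 1, which forces (1,1) = 3.
Row 2 already has 4, leaving (2,1) = 2.
Row 4 already has 2; hence (4,1) = 1.
Completed grid: 3 1 4 2 / 2 4 1 3 / 4 3 2 1 / 1 2 3 4.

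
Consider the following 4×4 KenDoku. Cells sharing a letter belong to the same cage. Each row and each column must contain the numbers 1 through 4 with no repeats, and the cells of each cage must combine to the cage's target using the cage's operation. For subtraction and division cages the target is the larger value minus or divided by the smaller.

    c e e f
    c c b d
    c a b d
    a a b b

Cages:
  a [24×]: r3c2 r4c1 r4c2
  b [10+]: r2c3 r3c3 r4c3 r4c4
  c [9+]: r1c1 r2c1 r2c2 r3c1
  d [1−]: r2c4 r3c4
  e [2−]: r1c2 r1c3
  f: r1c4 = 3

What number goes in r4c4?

Cage f is a single given cell, leaving r1c4 = 3.
Row 1 needs a 1, and only r1c1 is open for it.
Column 2 needs a 1, and only r2c2 is open for it.
1 is placed in row 2; hence r2c4 = 2.
Cage d's pair has difference 1, which forces r3c4 = 1.
Column 4 now contains 1, so r4c4 = 4.
The 4 cells of cage b must have sum 10, which forces r2c3 = 3.
Cage a needs product 24, so r3c2 = 4.
Cage b needs sum 10, leaving r3c3 = 2.
Cage b needs sum 10, leaving r4c3 = 1.
Column 2 already has 4, so r1c2 = 2.
Column 3 now contains 2; hence r1c3 = 4.
Row 2 now contains 3, which forces r2c1 = 4.
Row 3 now contains 4, which forces r3c1 = 3.
Column 1 already has 3; hence r4c1 = 2.
Column 2 now contains 2, so r4c2 = 3.
Completed grid: 1 2 4 3 / 4 1 3 2 / 3 4 2 1 / 2 3 1 4.

4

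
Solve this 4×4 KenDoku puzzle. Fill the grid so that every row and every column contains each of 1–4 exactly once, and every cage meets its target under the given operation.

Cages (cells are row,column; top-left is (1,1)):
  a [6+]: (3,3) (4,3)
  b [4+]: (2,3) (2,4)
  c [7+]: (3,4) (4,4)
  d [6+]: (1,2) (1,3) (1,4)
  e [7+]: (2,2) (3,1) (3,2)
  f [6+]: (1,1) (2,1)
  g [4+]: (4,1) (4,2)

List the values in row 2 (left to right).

In row 1, 4 can only go at (1,1), so (1,1) = 4.
Column 1 now contains 4, so (2,1) = 2.
In row 2, 4 can only go at (2,2), so (2,2) = 4.
The 3 cells of cage e must have sum 7, so (3,1) = 1.
Cage e needs sum 7; hence (3,2) = 2.
Row 3 already has 2, which forces (3,3) = 4.
Row 3 now contains 4, leaving (3,4) = 3.
1 is placed in column 1, leaving (4,1) = 3.
Row 4 now contains 3, so (4,2) = 1.
Column 3 already has 4; hence (4,3) = 2.
3 is placed in column 4, leaving (4,4) = 4.
Column 2 now contains 1, so (1,2) = 3.
The 3 cells of cage d must have sum 6, so (1,3) = 1.
Cage d needs sum 6, so (1,4) = 2.
Cage b needs two cells with sum 4, leaving (2,3) = 3.
3 is placed in column 4, leaving (2,4) = 1.
Completed grid: 4 3 1 2 / 2 4 3 1 / 1 2 4 3 / 3 1 2 4.

2 4 3 1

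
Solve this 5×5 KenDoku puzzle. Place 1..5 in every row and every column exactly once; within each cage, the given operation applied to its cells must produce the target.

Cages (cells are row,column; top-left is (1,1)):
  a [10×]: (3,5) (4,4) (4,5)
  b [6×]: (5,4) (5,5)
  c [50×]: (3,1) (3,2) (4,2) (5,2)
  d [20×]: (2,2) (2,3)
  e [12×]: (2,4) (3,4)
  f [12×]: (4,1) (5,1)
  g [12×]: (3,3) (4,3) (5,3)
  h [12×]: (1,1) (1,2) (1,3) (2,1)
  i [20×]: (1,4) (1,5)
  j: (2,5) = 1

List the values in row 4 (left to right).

3 2 4 1 5

Cage j is a single given cell; hence (2,5) = 1.
Cage c needs product 50; hence (3,1) = 5.
Row 3 now contains 5, so (3,5) = 2.
Column 5 now contains 2, which forces (4,5) = 5.
Column 5 now contains 2, leaving (5,5) = 3.
Cage i needs two cells with product 20; hence (1,4) = 5.
5 is placed in column 5, so (1,5) = 4.
Row 2 now contains 1, so (2,1) = 2.
Row 3 already has 2, which forces (3,2) = 1.
Cage f's pair has product 12, so (4,1) = 3.
The 4 cells of cage c must have product 50, so (4,2) = 2.
The 3 cells of cage a must have product 10; hence (4,4) = 1.
Row 5 already has 3; hence (5,1) = 4.
Cage c needs product 50; hence (5,2) = 5.
4 is placed in row 5, so (5,3) = 1.
Row 5 already has 3, so (5,4) = 2.
3 is placed in column 1, leaving (1,1) = 1.
2 is placed in column 2; hence (1,2) = 3.
Cage h needs product 12, so (1,3) = 2.
5 is placed in column 2; hence (2,2) = 4.
Cage d's pair has product 20, which forces (2,3) = 5.
Row 2 already has 4, so (2,4) = 3.
Cage g has product 12; hence (3,3) = 3.
Column 4 already has 3; hence (3,4) = 4.
Row 4 now contains 1, which forces (4,3) = 4.
The full grid is 1 3 2 5 4 / 2 4 5 3 1 / 5 1 3 4 2 / 3 2 4 1 5 / 4 5 1 2 3.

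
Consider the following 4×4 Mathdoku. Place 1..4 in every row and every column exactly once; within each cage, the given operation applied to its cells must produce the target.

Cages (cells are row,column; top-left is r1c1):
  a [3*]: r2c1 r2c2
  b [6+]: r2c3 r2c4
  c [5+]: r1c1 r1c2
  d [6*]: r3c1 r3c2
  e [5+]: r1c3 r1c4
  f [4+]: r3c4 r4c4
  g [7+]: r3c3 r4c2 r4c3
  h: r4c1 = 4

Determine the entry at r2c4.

4

Cage h is a single given cell, so r4c1 = 4.
Row 3 needs a 1, and only r3c4 is open for it.
1 is placed in column 4; hence r4c4 = 3.
Cage g needs sum 7, so r3c3 = 4.
Column 3 now contains 4, which forces r2c3 = 2.
Cage b needs two cells with sum 6; hence r2c4 = 4.
2 is placed in column 3, leaving r4c3 = 1.
Column 3 now contains 1, which forces r1c3 = 3.
Column 4 already has 4; hence r1c4 = 2.
Row 4 already has 1, so r4c2 = 2.
Row 1 now contains 2, so r1c1 = 1.
Row 1 now contains 2; hence r1c2 = 4.
Column 1 already has 1, which forces r2c1 = 3.
Row 2 now contains 3, so r2c2 = 1.
Cage d's pair has product 6; hence r3c1 = 2.
Column 2 already has 2, which forces r3c2 = 3.
Filled in: 1 4 3 2 / 3 1 2 4 / 2 3 4 1 / 4 2 1 3.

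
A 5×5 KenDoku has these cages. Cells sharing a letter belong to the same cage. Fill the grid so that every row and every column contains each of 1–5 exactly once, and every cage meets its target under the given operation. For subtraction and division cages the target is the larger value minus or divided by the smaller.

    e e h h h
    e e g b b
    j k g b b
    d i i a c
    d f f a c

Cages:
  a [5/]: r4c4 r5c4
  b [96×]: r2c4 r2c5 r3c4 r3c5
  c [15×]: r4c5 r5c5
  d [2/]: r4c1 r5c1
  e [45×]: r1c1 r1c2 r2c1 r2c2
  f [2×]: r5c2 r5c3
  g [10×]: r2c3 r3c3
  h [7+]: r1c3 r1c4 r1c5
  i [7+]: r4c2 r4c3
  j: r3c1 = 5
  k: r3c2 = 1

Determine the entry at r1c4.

2

Cage j is a single given cell, leaving r3c1 = 5.
Cage k is given, so r3c2 = 1.
Row 3 already has 5, which forces r3c3 = 2.
Column 2 now contains 1, which forces r5c2 = 2.
Column 3 now contains 2, which forces r5c3 = 1.
Row 5 now contains 1, which forces r5c4 = 5.
5 is placed in row 5; hence r5c5 = 3.
Column 3 already has 1, which forces r1c3 = 4.
Column 3 now contains 2, so r2c3 = 5.
The 4 cells of cage b must have product 96, leaving r2c4 = 4.
Cage b has product 96; hence r2c5 = 2.
Cage b needs product 96, leaving r3c4 = 3.
Column 5 now contains 3; hence r3c5 = 4.
The two cells of cage d must have quotient 2, which forces r4c1 = 2.
Column 3 now contains 4, leaving r4c3 = 3.
5 is placed in column 4; hence r4c4 = 1.
Column 5 now contains 3, leaving r4c5 = 5.
Row 5 now contains 1, so r5c1 = 4.
Cage e needs product 45, so r1c1 = 3.
Cage e has product 45, which forces r1c2 = 5.
Column 4 now contains 1, so r1c4 = 2.
Column 5 already has 2, which forces r1c5 = 1.
Cage e has product 45, leaving r2c1 = 1.
Row 2 already has 5; hence r2c2 = 3.
Row 4 now contains 3, which forces r4c2 = 4.
The full grid is 3 5 4 2 1 / 1 3 5 4 2 / 5 1 2 3 4 / 2 4 3 1 5 / 4 2 1 5 3.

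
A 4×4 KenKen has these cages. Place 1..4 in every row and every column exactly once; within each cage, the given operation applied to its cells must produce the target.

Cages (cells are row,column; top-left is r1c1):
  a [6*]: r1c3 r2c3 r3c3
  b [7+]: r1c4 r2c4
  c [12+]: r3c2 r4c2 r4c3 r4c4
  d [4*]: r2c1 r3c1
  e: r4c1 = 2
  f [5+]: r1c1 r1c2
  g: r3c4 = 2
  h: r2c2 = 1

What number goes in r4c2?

Cage h is a single given cell, leaving r2c2 = 1.
Cage g is a single given cell, leaving r3c4 = 2.
Cage e is a single given cell, so r4c1 = 2.
Row 2 now contains 1, so r2c1 = 4.
Row 2 now contains 4; hence r2c4 = 3.
Cage d's pair has product 4, so r3c1 = 1.
Cage c has sum 12; hence r3c2 = 4.
1 is placed in row 3, so r3c3 = 3.
Cage c needs sum 12, leaving r4c2 = 3.
Column 1 already has 1, which forces r1c1 = 3.
Column 2 already has 4, which forces r1c2 = 2.
The 3 cells of cage a must have product 6, so r1c3 = 1.
3 is placed in column 4, so r1c4 = 4.
Row 2 now contains 3, so r2c3 = 2.
Column 3 already has 1, leaving r4c3 = 4.
Column 4 already has 4, so r4c4 = 1.
Completed grid: 3 2 1 4 / 4 1 2 3 / 1 4 3 2 / 2 3 4 1.

3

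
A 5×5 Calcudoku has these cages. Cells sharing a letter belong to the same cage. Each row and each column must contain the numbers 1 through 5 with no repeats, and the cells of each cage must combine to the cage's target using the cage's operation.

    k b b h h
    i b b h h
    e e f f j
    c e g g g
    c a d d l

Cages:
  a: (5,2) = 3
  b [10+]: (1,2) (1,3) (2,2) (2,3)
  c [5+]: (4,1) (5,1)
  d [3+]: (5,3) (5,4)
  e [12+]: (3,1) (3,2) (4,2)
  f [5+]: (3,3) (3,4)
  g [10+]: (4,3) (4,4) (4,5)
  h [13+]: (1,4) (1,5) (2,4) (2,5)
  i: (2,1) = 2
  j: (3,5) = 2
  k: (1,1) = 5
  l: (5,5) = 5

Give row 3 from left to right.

K is a freebie, so (1,1) = 5.
I is a freebie, leaving (2,1) = 2.
Cage j is given; hence (3,5) = 2.
Cage a is a single given cell, so (5,2) = 3.
L is a freebie, so (5,5) = 5.
Cage e has sum 12, so (3,1) = 3.
Row 3 needs a 5, and only (3,2) is open for it.
5 is placed in column 2; hence (4,2) = 4.
Cage b has sum 10; hence (1,2) = 2.
4 is placed in column 2, so (2,2) = 1.
Row 4 now contains 4; hence (4,1) = 1.
Cage g has sum 10; hence (4,5) = 3.
Cage c needs two cells with sum 5; hence (5,1) = 4.
The 4 cells of cage h must have sum 13, which forces (1,4) = 3.
Cage h has sum 13, which forces (1,5) = 1.
Cage h needs sum 13; hence (2,4) = 5.
3 is placed in column 5, so (2,5) = 4.
Column 4 now contains 5; hence (4,4) = 2.
Column 4 already has 2, leaving (5,4) = 1.
Row 1 now contains 3, which forces (1,3) = 4.
Row 2 now contains 4; hence (2,3) = 3.
Cage f's pair has sum 5, which forces (3,3) = 1.
1 is placed in column 4, which forces (3,4) = 4.
Row 4 now contains 2, which forces (4,3) = 5.
1 is placed in row 5, which forces (5,3) = 2.
Completed grid: 5 2 4 3 1 / 2 1 3 5 4 / 3 5 1 4 2 / 1 4 5 2 3 / 4 3 2 1 5.

3 5 1 4 2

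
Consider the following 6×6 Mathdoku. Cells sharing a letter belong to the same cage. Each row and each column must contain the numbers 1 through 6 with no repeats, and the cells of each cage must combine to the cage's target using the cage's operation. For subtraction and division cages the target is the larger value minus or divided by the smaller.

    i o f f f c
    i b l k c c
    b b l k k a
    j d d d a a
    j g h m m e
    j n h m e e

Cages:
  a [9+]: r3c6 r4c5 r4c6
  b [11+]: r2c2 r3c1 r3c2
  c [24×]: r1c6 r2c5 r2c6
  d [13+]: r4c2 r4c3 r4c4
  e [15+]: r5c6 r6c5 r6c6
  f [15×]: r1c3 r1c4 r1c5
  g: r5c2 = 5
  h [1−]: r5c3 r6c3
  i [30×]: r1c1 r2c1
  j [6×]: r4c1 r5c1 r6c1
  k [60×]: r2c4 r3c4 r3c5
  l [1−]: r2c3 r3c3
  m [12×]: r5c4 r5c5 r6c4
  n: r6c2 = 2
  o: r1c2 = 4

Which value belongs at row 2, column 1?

Cage o is given; hence r1c2 = 4.
G is a freebie, leaving r5c2 = 5.
Cage n is given, leaving r6c2 = 2.
In row 1, 2 can only go at r1c6, so r1c6 = 2.
Row 1 needs a 6, and only r1c1 is open for it.
Column 1 already has 6, so r2c1 = 5.
The only place for 4 in column 1 is r3c1.
The only place for 3 in column 2 is r4c2.
The only place for 1 in column 6 is r4c6.
1 is placed in row 4, leaving r4c1 = 2.
2 is placed in row 4, leaving r4c5 = 5.
The 3 cells of cage k must have product 60, which forces r3c4 = 5.
Cage a has sum 9, leaving r3c6 = 3.
Column 6 now contains 3, which forces r6c6 = 5.
Cage f needs product 15, which forces r1c3 = 5.
In row 2, 4 can only go at r2c6, so r2c6 = 4.
Cage c needs product 24, so r2c5 = 3.
Column 6 already has 4, leaving r5c6 = 6.
Cage e has sum 15, so r6c5 = 4.
The 3 cells of cage f must have product 15, leaving r1c4 = 3.
Column 5 already has 3, which forces r1c5 = 1.
Column 5 now contains 1, leaving r5c5 = 2.
3 is placed in column 4, which forces r6c4 = 6.
6 is placed in column 4, so r2c4 = 2.
2 is placed in column 5, which forces r3c5 = 6.
Cage d needs sum 13, so r4c3 = 6.
6 is placed in column 4, leaving r4c4 = 4.
2 is placed in row 5, which forces r5c3 = 4.
The 3 cells of cage m must have product 12; hence r5c4 = 1.
Cage h's pair has difference 1, so r6c3 = 3.
Cage b needs sum 11, so r2c2 = 6.
Row 2 now contains 2, leaving r2c3 = 1.
Row 3 now contains 6; hence r3c2 = 1.
The two cells of cage l must have difference 1, which forces r3c3 = 2.
Row 5 already has 1, so r5c1 = 3.
Row 6 now contains 3, which forces r6c1 = 1.
Completed grid: 6 4 5 3 1 2 / 5 6 1 2 3 4 / 4 1 2 5 6 3 / 2 3 6 4 5 1 / 3 5 4 1 2 6 / 1 2 3 6 4 5.

5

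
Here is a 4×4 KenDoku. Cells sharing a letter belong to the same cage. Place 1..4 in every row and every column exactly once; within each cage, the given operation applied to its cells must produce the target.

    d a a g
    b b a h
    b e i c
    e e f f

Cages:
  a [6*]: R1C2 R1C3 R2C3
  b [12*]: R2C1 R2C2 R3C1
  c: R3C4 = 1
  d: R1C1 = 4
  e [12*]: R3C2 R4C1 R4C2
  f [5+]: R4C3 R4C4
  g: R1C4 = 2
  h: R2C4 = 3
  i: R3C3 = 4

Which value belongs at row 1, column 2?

Cage d is a single given cell, leaving R1C1 = 4.
Cage g is given; hence R1C4 = 2.
H is a freebie, leaving R2C4 = 3.
I is a freebie; hence R3C3 = 4.
Cage c is a single given cell, which forces R3C4 = 1.
Column 4 already has 1, which forces R4C4 = 4.
Row 2 now contains 3, which forces R2C1 = 1.
The 3 cells of cage b must have product 12; hence R2C2 = 4.
Cage a needs product 6; hence R2C3 = 2.
Cage b needs product 12; hence R3C1 = 3.
Cage e has product 12, leaving R3C2 = 2.
The 3 cells of cage e must have product 12, so R4C1 = 2.
Cage e needs product 12, so R4C2 = 3.
The two cells of cage f must have sum 5, so R4C3 = 1.
3 is placed in column 2; hence R1C2 = 1.
Column 3 already has 1; hence R1C3 = 3.
Completed grid: 4 1 3 2 / 1 4 2 3 / 3 2 4 1 / 2 3 1 4.

1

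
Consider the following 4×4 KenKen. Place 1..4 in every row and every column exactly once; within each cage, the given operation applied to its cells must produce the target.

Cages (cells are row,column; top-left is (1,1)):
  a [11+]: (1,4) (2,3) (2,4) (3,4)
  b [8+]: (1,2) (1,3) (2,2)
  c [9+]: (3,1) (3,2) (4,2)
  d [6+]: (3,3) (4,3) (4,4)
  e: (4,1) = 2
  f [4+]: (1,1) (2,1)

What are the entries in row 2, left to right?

Cage e is a single given cell, leaving (4,1) = 2.
Column 1 needs a 4, and only (3,1) is open for it.
In row 3, 3 can only go at (3,4), so (3,4) = 3.
Column 4 now contains 3, so (4,4) = 1.
Cage a has sum 11, which forces (1,4) = 2.
The 4 cells of cage a must have sum 11; hence (2,3) = 2.
1 is placed in column 4, so (2,4) = 4.
Column 3 now contains 2, which forces (3,3) = 1.
Row 3 now contains 1, leaving (3,2) = 2.
The 3 cells of cage c must have sum 9, so (4,2) = 3.
The 3 cells of cage d must have sum 6, leaving (4,3) = 4.
Cage b has sum 8; hence (1,2) = 4.
4 is placed in column 3; hence (1,3) = 3.
Column 2 now contains 3, so (2,2) = 1.
Row 1 now contains 3, which forces (1,1) = 1.
1 is placed in row 2, which forces (2,1) = 3.
Filled in: 1 4 3 2 / 3 1 2 4 / 4 2 1 3 / 2 3 4 1.

3 1 2 4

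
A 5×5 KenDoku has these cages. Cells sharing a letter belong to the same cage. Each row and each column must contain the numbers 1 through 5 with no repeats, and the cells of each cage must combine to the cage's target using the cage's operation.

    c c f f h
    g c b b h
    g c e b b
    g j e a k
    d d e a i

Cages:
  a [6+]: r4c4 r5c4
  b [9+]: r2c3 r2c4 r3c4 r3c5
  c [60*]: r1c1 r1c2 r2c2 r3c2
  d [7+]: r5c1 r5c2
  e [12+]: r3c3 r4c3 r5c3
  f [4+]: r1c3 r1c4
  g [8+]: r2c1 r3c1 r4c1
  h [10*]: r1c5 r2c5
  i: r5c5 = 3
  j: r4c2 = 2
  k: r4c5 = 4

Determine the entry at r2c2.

J is a freebie, leaving r4c2 = 2.
Cage k is given, leaving r4c5 = 4.
I is a freebie, so r5c5 = 3.
The two cells of cage d must have sum 7, so r5c1 = 2.
The two cells of cage d must have sum 7, which forces r5c2 = 5.
Row 5 already has 5; hence r5c3 = 4.
Row 5 already has 5, which forces r5c4 = 1.
The 4 cells of cage c must have product 60, leaving r1c1 = 5.
The two cells of cage f must have sum 4, leaving r1c3 = 1.
Column 4 already has 1, so r1c4 = 3.
Row 1 now contains 5, leaving r1c5 = 2.
Column 5 now contains 2, so r2c5 = 5.
Column 5 now contains 2, so r3c5 = 1.
Column 4 already has 1, which forces r4c4 = 5.
Row 1 now contains 3, leaving r1c2 = 4.
Cage c needs product 60, leaving r2c2 = 1.
Cage b needs sum 9, which forces r2c3 = 2.
Cage b has sum 9, so r2c4 = 4.
Cage c needs product 60, which forces r3c2 = 3.
Cage e needs sum 12, so r3c3 = 5.
Cage b has sum 9, leaving r3c4 = 2.
Row 4 now contains 5, which forces r4c3 = 3.
Row 2 already has 4, so r2c1 = 3.
3 is placed in row 3, leaving r3c1 = 4.
3 is placed in row 4, which forces r4c1 = 1.
The full grid is 5 4 1 3 2 / 3 1 2 4 5 / 4 3 5 2 1 / 1 2 3 5 4 / 2 5 4 1 3.

1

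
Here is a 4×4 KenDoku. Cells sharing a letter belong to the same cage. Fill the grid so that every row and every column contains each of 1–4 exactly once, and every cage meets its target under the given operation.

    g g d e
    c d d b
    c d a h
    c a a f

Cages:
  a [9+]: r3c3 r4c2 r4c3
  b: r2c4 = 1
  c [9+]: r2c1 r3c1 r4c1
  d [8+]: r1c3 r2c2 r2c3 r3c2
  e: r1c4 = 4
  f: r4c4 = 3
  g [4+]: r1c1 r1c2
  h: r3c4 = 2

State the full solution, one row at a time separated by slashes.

1 3 2 4 / 4 2 3 1 / 3 1 4 2 / 2 4 1 3

Cage e is a single given cell, which forces r1c4 = 4.
Cage b is given, leaving r2c4 = 1.
Cage h is given, so r3c4 = 2.
F is a freebie, which forces r4c4 = 3.
The 4 cells of cage d must have sum 8, which forces r3c2 = 1.
Cage g's pair has sum 4, so r1c1 = 1.
Column 2 already has 1; hence r1c2 = 3.
Row 1 now contains 1; hence r1c3 = 2.
Cage d needs sum 8, leaving r2c2 = 2.
Cage d needs sum 8; hence r2c3 = 3.
Column 3 now contains 3, so r3c3 = 4.
2 is placed in column 2, which forces r4c2 = 4.
Column 3 already has 4, which forces r4c3 = 1.
Row 2 already has 3, which forces r2c1 = 4.
Row 3 now contains 4, leaving r3c1 = 3.
Row 4 now contains 4; hence r4c1 = 2.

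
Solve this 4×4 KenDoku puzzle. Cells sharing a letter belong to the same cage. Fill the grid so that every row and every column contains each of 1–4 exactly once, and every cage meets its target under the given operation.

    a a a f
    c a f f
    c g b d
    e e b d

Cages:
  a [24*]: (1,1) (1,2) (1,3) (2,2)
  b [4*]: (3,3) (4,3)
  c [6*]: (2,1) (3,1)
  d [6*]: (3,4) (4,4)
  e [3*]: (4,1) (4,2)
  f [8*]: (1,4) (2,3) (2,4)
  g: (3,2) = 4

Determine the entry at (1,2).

Cage g is given, leaving (3,2) = 4.
Row 3 now contains 4, so (3,3) = 1.
Column 3 already has 1, leaving (4,3) = 4.
Cage a has product 24, leaving (1,1) = 4.
4 is placed in row 1; hence (1,4) = 1.
Column 3 already has 4, which forces (2,3) = 2.
Column 4 already has 1, leaving (2,4) = 4.
Cage a has product 24, so (1,2) = 2.
Column 3 already has 2; hence (1,3) = 3.
2 is placed in row 2, so (2,1) = 3.
The 4 cells of cage a must have product 24, so (2,2) = 1.
Cage c's pair has product 6, leaving (3,1) = 2.
2 is placed in row 3, which forces (3,4) = 3.
Column 1 already has 3; hence (4,1) = 1.
Column 2 now contains 1; hence (4,2) = 3.
Column 4 now contains 3, leaving (4,4) = 2.
The full grid is 4 2 3 1 / 3 1 2 4 / 2 4 1 3 / 1 3 4 2.

2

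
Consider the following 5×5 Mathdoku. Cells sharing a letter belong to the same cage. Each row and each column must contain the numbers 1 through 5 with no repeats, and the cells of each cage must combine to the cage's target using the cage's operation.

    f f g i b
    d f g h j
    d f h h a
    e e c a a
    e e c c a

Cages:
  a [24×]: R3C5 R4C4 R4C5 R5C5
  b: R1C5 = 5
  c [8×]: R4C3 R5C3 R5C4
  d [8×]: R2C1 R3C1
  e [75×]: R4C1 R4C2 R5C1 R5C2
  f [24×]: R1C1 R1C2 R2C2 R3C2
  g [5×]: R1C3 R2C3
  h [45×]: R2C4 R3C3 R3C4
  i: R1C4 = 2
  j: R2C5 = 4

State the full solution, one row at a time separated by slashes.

I is a freebie, so R1C4 = 2.
Cage b is given; hence R1C5 = 5.
Cage h has product 45, which forces R2C4 = 3.
Cage j is a single given cell, which forces R2C5 = 4.
Cage h has product 45; hence R3C3 = 3.
Cage h needs product 45, so R3C4 = 5.
Row 1 already has 5, which forces R1C3 = 1.
Row 2 now contains 4; hence R2C1 = 2.
Row 2 now contains 2, which forces R2C2 = 1.
Cage g's pair has product 5; hence R2C3 = 5.
The two cells of cage d must have product 8, which forces R3C1 = 4.
4 is placed in row 3, which forces R3C2 = 2.
2 is placed in row 3; hence R3C5 = 1.
Cage a needs product 24, so R4C4 = 4.
4 is placed in column 4, leaving R5C4 = 1.
Column 1 already has 4, so R1C1 = 3.
The 4 cells of cage f must have product 24, which forces R1C2 = 4.
The 4 cells of cage e must have product 75, so R4C1 = 1.
The 4 cells of cage e must have product 75, so R4C2 = 5.
Row 4 already has 4, so R4C3 = 2.
Row 4 now contains 2, leaving R4C5 = 3.
Cage e needs product 75, which forces R5C1 = 5.
The 4 cells of cage e must have product 75, so R5C2 = 3.
Cage c needs product 8, leaving R5C3 = 4.
Column 5 now contains 3, which forces R5C5 = 2.

3 4 1 2 5 / 2 1 5 3 4 / 4 2 3 5 1 / 1 5 2 4 3 / 5 3 4 1 2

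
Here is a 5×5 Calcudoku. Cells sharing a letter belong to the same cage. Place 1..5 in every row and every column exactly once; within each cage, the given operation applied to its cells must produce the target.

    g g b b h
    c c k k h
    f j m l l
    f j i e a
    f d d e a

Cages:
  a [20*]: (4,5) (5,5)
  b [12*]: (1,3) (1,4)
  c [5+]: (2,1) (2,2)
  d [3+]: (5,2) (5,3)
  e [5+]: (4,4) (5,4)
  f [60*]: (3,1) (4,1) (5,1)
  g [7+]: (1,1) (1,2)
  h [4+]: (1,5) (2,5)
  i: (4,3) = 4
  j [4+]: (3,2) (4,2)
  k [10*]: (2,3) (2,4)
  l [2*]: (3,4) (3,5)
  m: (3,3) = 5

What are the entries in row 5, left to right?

Cage m is a single given cell, so (3,3) = 5.
Cage i is a single given cell, so (4,3) = 4.
4 is placed in row 4; hence (4,5) = 5.
5 is placed in column 5, which forces (5,5) = 4.
4 is placed in column 3, leaving (1,3) = 3.
The two cells of cage b must have product 12, so (1,4) = 4.
3 is placed in row 1, leaving (1,5) = 1.
Column 3 now contains 5, leaving (2,3) = 2.
Cage k needs two cells with product 10, leaving (2,4) = 5.
Column 5 already has 1, which forces (2,5) = 3.
The 3 cells of cage f must have product 60; hence (3,1) = 4.
Column 5 already has 1, so (3,5) = 2.
Row 4 already has 5, leaving (4,1) = 3.
Row 4 now contains 3; hence (4,2) = 1.
Row 4 now contains 3, so (4,4) = 2.
Cage f has product 60; hence (5,1) = 5.
1 is placed in column 2, so (5,2) = 2.
Column 3 now contains 2, which forces (5,3) = 1.
Column 4 already has 2; hence (5,4) = 3.
Column 1 now contains 5, leaving (1,1) = 2.
Column 2 now contains 2; hence (1,2) = 5.
Column 1 now contains 4, which forces (2,1) = 1.
1 is placed in column 2, which forces (2,2) = 4.
1 is placed in column 2, leaving (3,2) = 3.
Row 3 already has 2, leaving (3,4) = 1.
Filled in: 2 5 3 4 1 / 1 4 2 5 3 / 4 3 5 1 2 / 3 1 4 2 5 / 5 2 1 3 4.

5 2 1 3 4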